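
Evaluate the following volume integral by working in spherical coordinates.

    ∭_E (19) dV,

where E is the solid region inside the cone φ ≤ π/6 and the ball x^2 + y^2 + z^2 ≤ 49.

In spherical coordinates, x = ρ sin(φ) cos(θ), y = ρ sin(φ) sin(θ), z = ρ cos(φ), and dV = ρ^2 sin(φ) dρ dφ dθ.

The integrand becomes 19, so

    ∭_E (19) dV = ∫_{0}^{2π} ∫_{0}^{π/6} ∫_{0}^{7} (19) · ρ^2 sin(φ) dρ dφ dθ.

Inner (ρ): 6517sin(φ)/3.
Middle (φ): 6517/3 - 6517sqrt(3)/6.
Outer (θ): 6517π (2 - sqrt(3))/3.

Therefore the triple integral equals 6517π (2 - sqrt(3))/3.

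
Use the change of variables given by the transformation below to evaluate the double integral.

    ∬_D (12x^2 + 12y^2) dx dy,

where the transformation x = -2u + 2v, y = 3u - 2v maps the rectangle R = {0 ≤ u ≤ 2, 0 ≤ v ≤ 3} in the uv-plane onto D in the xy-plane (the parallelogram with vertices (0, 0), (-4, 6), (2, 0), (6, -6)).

Compute the Jacobian determinant of (x, y) with respect to (u, v):

    ∂(x,y)/∂(u,v) = | -2  2 | = (-2)(-2) - (2)(3) = -2.
                   | 3  -2 |

Its absolute value is |J| = 2 (the area scaling factor).

Substituting x = -2u + 2v, y = 3u - 2v into the integrand,

    12x^2 + 12y^2 → 156u^2 - 240u v + 96v^2,

so the integral becomes

    ∬_R (156u^2 - 240u v + 96v^2) · |J| du dv = ∫_0^2 ∫_0^3 (312u^2 - 480u v + 192v^2) dv du.

Inner (v): 936u^2 - 2160u + 1728.
Outer (u): 1632.

Therefore ∬_D (12x^2 + 12y^2) dx dy = 1632.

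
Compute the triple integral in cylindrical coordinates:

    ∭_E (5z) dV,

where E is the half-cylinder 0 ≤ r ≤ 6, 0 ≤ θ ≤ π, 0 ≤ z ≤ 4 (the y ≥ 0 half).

In cylindrical coordinates, x = r cos(θ), y = r sin(θ), z = z, and dV = r dr dθ dz.

The integrand becomes 5z, so

    ∭_E (5z) dV = ∫_{0}^{π} ∫_{0}^{6} ∫_{0}^{4} (5z) · r dz dr dθ.

Inner (z): 40r.
Middle (r from 0 to 6): 720.
Outer (θ): 720π.

Therefore the triple integral equals 720π.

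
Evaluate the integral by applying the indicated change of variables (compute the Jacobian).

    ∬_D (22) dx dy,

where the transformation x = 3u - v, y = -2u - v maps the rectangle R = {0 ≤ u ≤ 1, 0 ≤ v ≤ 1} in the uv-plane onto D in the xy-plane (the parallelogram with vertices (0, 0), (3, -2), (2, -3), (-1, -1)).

Compute the Jacobian determinant of (x, y) with respect to (u, v):

    ∂(x,y)/∂(u,v) = | 3  -1 | = (3)(-1) - (-1)(-2) = -5.
                   | -2  -1 |

Its absolute value is |J| = 5 (the area scaling factor).

Substituting x = 3u - v, y = -2u - v into the integrand,

    22 → 22,

so the integral becomes

    ∬_R (22) · |J| du dv = ∫_0^1 ∫_0^1 (110) dv du.

Inner (v): 110.
Outer (u): 110.

Therefore ∬_D (22) dx dy = 110.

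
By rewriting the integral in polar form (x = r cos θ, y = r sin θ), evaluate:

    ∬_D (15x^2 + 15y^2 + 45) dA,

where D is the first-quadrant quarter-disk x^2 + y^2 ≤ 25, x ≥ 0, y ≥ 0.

The region D is 0 ≤ r ≤ 5, 0 ≤ θ ≤ π/2 in polar coordinates, where x = r cos(θ), y = r sin(θ), and dA = r dr dθ.

Under the substitution, the integrand becomes 15r^2 + 45, so

    ∬_D (15x^2 + 15y^2 + 45) dA = ∫_{0}^{π/2} ∫_{0}^{5} (15r^2 + 45) · r dr dθ.

Inner integral (in r): ∫_{0}^{5} (15r^2 + 45) · r dr = 11625/4.

Outer integral (in θ): ∫_{0}^{π/2} (11625/4) dθ = 11625π/8.

Therefore ∬_D (15x^2 + 15y^2 + 45) dA = 11625π/8.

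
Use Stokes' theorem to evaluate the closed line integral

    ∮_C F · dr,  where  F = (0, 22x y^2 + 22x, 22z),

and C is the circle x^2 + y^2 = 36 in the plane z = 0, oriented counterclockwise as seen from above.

Let S be the flat disk x^2 + y^2 ≤ 36 in the plane z = 0, with upward unit normal n̂ = ẑ. By Stokes' theorem,

    ∮_C F · dr = ∬_S (∇ × F) · n̂ dS = ∬_D (curl F)_z dA,

where D is the disk x^2 + y^2 ≤ 36.

Compute the curl of F = (0, 22x y^2 + 22x, 22z):
    (∇ × F)_x = ∂F_z/∂y - ∂F_y/∂z = 0,
    (∇ × F)_y = ∂F_x/∂z - ∂F_z/∂x = 0,
    (∇ × F)_z = ∂F_y/∂x - ∂F_x/∂y = 22y^2 + 22.

On z = 0, (curl F)_z = 22y^2 + 22.

Convert to polar (x = r cos θ, y = r sin θ, dA = r dr dθ); the integrand becomes 22r^2sin(θ)^2 + 22, so

    ∬_D (curl F)_z dA = ∫_0^{2π} ∫_0^{6} (22r^2sin(θ)^2 + 22) · r dr dθ.

Inner (r from 0 to 6): 7128sin(θ)^2 + 396.
Outer (θ from 0 to 2π): 7920π.

Therefore ∮_C F · dr = 7920π.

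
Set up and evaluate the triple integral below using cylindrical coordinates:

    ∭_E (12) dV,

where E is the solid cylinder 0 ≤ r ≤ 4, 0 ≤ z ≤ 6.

In cylindrical coordinates, x = r cos(θ), y = r sin(θ), z = z, and dV = r dr dθ dz.

The integrand becomes 12, so

    ∭_E (12) dV = ∫_{0}^{2π} ∫_{0}^{4} ∫_{0}^{6} (12) · r dz dr dθ.

Inner (z): 72r.
Middle (r from 0 to 4): 576.
Outer (θ): 1152π.

Therefore the triple integral equals 1152π.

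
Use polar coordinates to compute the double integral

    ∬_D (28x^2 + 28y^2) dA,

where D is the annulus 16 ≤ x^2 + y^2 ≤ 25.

The region D is 4 ≤ r ≤ 5, 0 ≤ θ ≤ 2π in polar coordinates, where x = r cos(θ), y = r sin(θ), and dA = r dr dθ.

Under the substitution, the integrand becomes 28r^2, so

    ∬_D (28x^2 + 28y^2) dA = ∫_{0}^{2π} ∫_{4}^{5} (28r^2) · r dr dθ.

Inner integral (in r): ∫_{4}^{5} (28r^2) · r dr = 2583.

Outer integral (in θ): ∫_{0}^{2π} (2583) dθ = 5166π.

Therefore ∬_D (28x^2 + 28y^2) dA = 5166π.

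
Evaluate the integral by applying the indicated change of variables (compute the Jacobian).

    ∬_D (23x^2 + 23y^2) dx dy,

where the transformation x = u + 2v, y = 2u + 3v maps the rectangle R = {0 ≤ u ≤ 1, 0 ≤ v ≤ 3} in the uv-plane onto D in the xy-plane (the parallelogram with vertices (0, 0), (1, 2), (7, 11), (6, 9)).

Compute the Jacobian determinant of (x, y) with respect to (u, v):

    ∂(x,y)/∂(u,v) = | 1  2 | = (1)(3) - (2)(2) = -1.
                   | 2  3 |

Its absolute value is |J| = 1 (the area scaling factor).

Substituting x = u + 2v, y = 2u + 3v into the integrand,

    23x^2 + 23y^2 → 115u^2 + 368u v + 299v^2,

so the integral becomes

    ∬_R (115u^2 + 368u v + 299v^2) · |J| du dv = ∫_0^1 ∫_0^3 (115u^2 + 368u v + 299v^2) dv du.

Inner (v): 345u^2 + 1656u + 2691.
Outer (u): 3634.

Therefore ∬_D (23x^2 + 23y^2) dx dy = 3634.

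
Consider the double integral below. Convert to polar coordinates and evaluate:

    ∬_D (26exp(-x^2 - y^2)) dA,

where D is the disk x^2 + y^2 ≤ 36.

The region D is 0 ≤ r ≤ 6, 0 ≤ θ ≤ 2π in polar coordinates, where x = r cos(θ), y = r sin(θ), and dA = r dr dθ.

Under the substitution, the integrand becomes 26exp(-r^2), so

    ∬_D (26exp(-x^2 - y^2)) dA = ∫_{0}^{2π} ∫_{0}^{6} (26exp(-r^2)) · r dr dθ.

Inner integral (in r): ∫_{0}^{6} (26exp(-r^2)) · r dr = 13 - 13exp(-36).

Outer integral (in θ): ∫_{0}^{2π} (13 - 13exp(-36)) dθ = -26π exp(-36) + 26π.

Therefore ∬_D (26exp(-x^2 - y^2)) dA = -26π exp(-36) + 26π.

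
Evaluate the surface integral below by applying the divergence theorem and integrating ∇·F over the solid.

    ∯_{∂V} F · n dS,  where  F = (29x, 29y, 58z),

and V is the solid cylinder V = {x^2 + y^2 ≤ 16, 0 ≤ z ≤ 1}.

By the divergence theorem,

    ∯_{∂V} F · n dS = ∭_V (∇ · F) dV.

Compute the divergence:
    ∇ · F = ∂F_x/∂x + ∂F_y/∂y + ∂F_z/∂z = 29 + 29 + 58 = 116.

In cylindrical coordinates, x = r cos(θ), y = r sin(θ), z = z, dV = r dr dθ dz, with 0 ≤ r ≤ 4, 0 ≤ θ ≤ 2π, 0 ≤ z ≤ 1.

The integrand, after substitution and multiplying by the volume element, becomes (116) · r, so

    ∭_V (∇·F) dV = ∫_0^{2π} ∫_0^{4} ∫_0^{1} (116) · r dz dr dθ.

Inner (z from 0 to 1): 116r.
Middle (r from 0 to 4): 928.
Outer (θ from 0 to 2π): 1856π.

Therefore ∯_{∂V} F · n dS = 1856π.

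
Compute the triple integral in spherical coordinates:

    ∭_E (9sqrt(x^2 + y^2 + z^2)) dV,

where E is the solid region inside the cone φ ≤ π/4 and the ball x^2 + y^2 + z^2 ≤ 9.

In spherical coordinates, x = ρ sin(φ) cos(θ), y = ρ sin(φ) sin(θ), z = ρ cos(φ), and dV = ρ^2 sin(φ) dρ dφ dθ.

The integrand becomes 9ρ, so

    ∭_E (9sqrt(x^2 + y^2 + z^2)) dV = ∫_{0}^{2π} ∫_{0}^{π/4} ∫_{0}^{3} (9ρ) · ρ^2 sin(φ) dρ dφ dθ.

Inner (ρ): 729sin(φ)/4.
Middle (φ): 729/4 - 729sqrt(2)/8.
Outer (θ): 729π (2 - sqrt(2))/4.

Therefore the triple integral equals 729π (2 - sqrt(2))/4.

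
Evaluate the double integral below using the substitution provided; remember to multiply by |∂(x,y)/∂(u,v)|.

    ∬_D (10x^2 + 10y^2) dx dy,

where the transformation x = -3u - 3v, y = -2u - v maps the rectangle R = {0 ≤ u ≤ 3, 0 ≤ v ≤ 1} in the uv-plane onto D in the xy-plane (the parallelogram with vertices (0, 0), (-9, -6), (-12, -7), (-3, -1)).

Compute the Jacobian determinant of (x, y) with respect to (u, v):

    ∂(x,y)/∂(u,v) = | -3  -3 | = (-3)(-1) - (-3)(-2) = -3.
                   | -2  -1 |

Its absolute value is |J| = 3 (the area scaling factor).

Substituting x = -3u - 3v, y = -2u - v into the integrand,

    10x^2 + 10y^2 → 130u^2 + 220u v + 100v^2,

so the integral becomes

    ∬_R (130u^2 + 220u v + 100v^2) · |J| du dv = ∫_0^3 ∫_0^1 (390u^2 + 660u v + 300v^2) dv du.

Inner (v): 390u^2 + 330u + 100.
Outer (u): 5295.

Therefore ∬_D (10x^2 + 10y^2) dx dy = 5295.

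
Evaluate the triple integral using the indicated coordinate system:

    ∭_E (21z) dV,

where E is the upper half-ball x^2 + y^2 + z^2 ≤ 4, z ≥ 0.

In spherical coordinates, x = ρ sin(φ) cos(θ), y = ρ sin(φ) sin(θ), z = ρ cos(φ), and dV = ρ^2 sin(φ) dρ dφ dθ.

The integrand becomes 21ρ cos(φ), so

    ∭_E (21z) dV = ∫_{0}^{2π} ∫_{0}^{π/2} ∫_{0}^{2} (21ρ cos(φ)) · ρ^2 sin(φ) dρ dφ dθ.

Inner (ρ): 42sin(2φ).
Middle (φ): 42.
Outer (θ): 84π.

Therefore the triple integral equals 84π.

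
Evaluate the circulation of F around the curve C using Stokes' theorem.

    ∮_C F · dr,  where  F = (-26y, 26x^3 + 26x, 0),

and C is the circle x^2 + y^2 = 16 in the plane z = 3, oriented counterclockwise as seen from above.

Let S be the flat disk x^2 + y^2 ≤ 16 in the plane z = 3, with upward unit normal n̂ = ẑ. By Stokes' theorem,

    ∮_C F · dr = ∬_S (∇ × F) · n̂ dS = ∬_D (curl F)_z dA,

where D is the disk x^2 + y^2 ≤ 16.

Compute the curl of F = (-26y, 26x^3 + 26x, 0):
    (∇ × F)_x = ∂F_z/∂y - ∂F_y/∂z = 0,
    (∇ × F)_y = ∂F_x/∂z - ∂F_z/∂x = 0,
    (∇ × F)_z = ∂F_y/∂x - ∂F_x/∂y = 78x^2 + 52.

On z = 3, (curl F)_z = 78x^2 + 52.

Convert to polar (x = r cos θ, y = r sin θ, dA = r dr dθ); the integrand becomes 78r^2cos(θ)^2 + 52, so

    ∬_D (curl F)_z dA = ∫_0^{2π} ∫_0^{4} (78r^2cos(θ)^2 + 52) · r dr dθ.

Inner (r from 0 to 4): 4992cos(θ)^2 + 416.
Outer (θ from 0 to 2π): 5824π.

Therefore ∮_C F · dr = 5824π.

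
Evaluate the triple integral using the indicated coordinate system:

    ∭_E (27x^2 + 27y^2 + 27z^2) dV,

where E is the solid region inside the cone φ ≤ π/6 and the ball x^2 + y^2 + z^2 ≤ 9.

In spherical coordinates, x = ρ sin(φ) cos(θ), y = ρ sin(φ) sin(θ), z = ρ cos(φ), and dV = ρ^2 sin(φ) dρ dφ dθ.

The integrand becomes 27ρ^2, so

    ∭_E (27x^2 + 27y^2 + 27z^2) dV = ∫_{0}^{2π} ∫_{0}^{π/6} ∫_{0}^{3} (27ρ^2) · ρ^2 sin(φ) dρ dφ dθ.

Inner (ρ): 6561sin(φ)/5.
Middle (φ): 6561/5 - 6561sqrt(3)/10.
Outer (θ): 6561π (2 - sqrt(3))/5.

Therefore the triple integral equals 6561π (2 - sqrt(3))/5.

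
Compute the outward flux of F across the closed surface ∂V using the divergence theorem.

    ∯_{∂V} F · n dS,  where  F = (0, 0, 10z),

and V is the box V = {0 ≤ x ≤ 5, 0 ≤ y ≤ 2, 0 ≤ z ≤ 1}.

By the divergence theorem,

    ∯_{∂V} F · n dS = ∭_V (∇ · F) dV.

Compute the divergence:
    ∇ · F = ∂F_x/∂x + ∂F_y/∂y + ∂F_z/∂z = 0 + 0 + 10 = 10.

V is a rectangular box, so dV = dx dy dz with 0 ≤ x ≤ 5, 0 ≤ y ≤ 2, 0 ≤ z ≤ 1.

Integrate (10) over V as an iterated integral:

    ∭_V (∇·F) dV = ∫_0^{5} ∫_0^{2} ∫_0^{1} (10) dz dy dx.

Inner (z from 0 to 1): 10.
Middle (y from 0 to 2): 20.
Outer (x from 0 to 5): 100.

Therefore ∯_{∂V} F · n dS = 100.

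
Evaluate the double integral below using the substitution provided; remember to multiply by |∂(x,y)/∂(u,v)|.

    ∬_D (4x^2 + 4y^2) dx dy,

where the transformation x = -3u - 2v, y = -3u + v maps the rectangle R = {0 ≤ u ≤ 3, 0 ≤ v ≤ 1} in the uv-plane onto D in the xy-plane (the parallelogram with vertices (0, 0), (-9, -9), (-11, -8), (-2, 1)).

Compute the Jacobian determinant of (x, y) with respect to (u, v):

    ∂(x,y)/∂(u,v) = | -3  -2 | = (-3)(1) - (-2)(-3) = -9.
                   | -3  1 |

Its absolute value is |J| = 9 (the area scaling factor).

Substituting x = -3u - 2v, y = -3u + v into the integrand,

    4x^2 + 4y^2 → 72u^2 + 24u v + 20v^2,

so the integral becomes

    ∬_R (72u^2 + 24u v + 20v^2) · |J| du dv = ∫_0^3 ∫_0^1 (648u^2 + 216u v + 180v^2) dv du.

Inner (v): 648u^2 + 108u + 60.
Outer (u): 6498.

Therefore ∬_D (4x^2 + 4y^2) dx dy = 6498.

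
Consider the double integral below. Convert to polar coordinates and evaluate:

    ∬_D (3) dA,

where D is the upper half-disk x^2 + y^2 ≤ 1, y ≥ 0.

The region D is 0 ≤ r ≤ 1, 0 ≤ θ ≤ π in polar coordinates, where x = r cos(θ), y = r sin(θ), and dA = r dr dθ.

Under the substitution, the integrand becomes 3, so

    ∬_D (3) dA = ∫_{0}^{π} ∫_{0}^{1} (3) · r dr dθ.

Inner integral (in r): ∫_{0}^{1} (3) · r dr = 3/2.

Outer integral (in θ): ∫_{0}^{π} (3/2) dθ = 3π/2.

Therefore ∬_D (3) dA = 3π/2.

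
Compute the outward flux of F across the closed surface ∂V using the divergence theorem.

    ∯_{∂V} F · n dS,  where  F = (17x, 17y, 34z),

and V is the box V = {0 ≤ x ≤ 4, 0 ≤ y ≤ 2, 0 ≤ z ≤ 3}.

By the divergence theorem,

    ∯_{∂V} F · n dS = ∭_V (∇ · F) dV.

Compute the divergence:
    ∇ · F = ∂F_x/∂x + ∂F_y/∂y + ∂F_z/∂z = 17 + 17 + 34 = 68.

V is a rectangular box, so dV = dx dy dz with 0 ≤ x ≤ 4, 0 ≤ y ≤ 2, 0 ≤ z ≤ 3.

Integrate (68) over V as an iterated integral:

    ∭_V (∇·F) dV = ∫_0^{4} ∫_0^{2} ∫_0^{3} (68) dz dy dx.

Inner (z from 0 to 3): 204.
Middle (y from 0 to 2): 408.
Outer (x from 0 to 4): 1632.

Therefore ∯_{∂V} F · n dS = 1632.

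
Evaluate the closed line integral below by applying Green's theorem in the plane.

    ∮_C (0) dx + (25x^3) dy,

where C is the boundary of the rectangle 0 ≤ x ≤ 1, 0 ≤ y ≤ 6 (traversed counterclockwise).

Green's theorem converts the closed line integral into a double integral over the enclosed region D:

    ∮_C P dx + Q dy = ∬_D (∂Q/∂x - ∂P/∂y) dA.

Here P = 0, Q = 25x^3, so

    ∂Q/∂x = 75x^2,    ∂P/∂y = 0,
    ∂Q/∂x - ∂P/∂y = 75x^2.

D is the region 0 ≤ x ≤ 1, 0 ≤ y ≤ 6. Evaluating the double integral:

    ∬_D (75x^2) dA = ∫_0^{1} ∫_0^{6} (75x^2) dy dx.

Inner (y from 0 to 6): 450x^2.
Outer (x from 0 to 1): 150.

Therefore ∮_C P dx + Q dy = 150.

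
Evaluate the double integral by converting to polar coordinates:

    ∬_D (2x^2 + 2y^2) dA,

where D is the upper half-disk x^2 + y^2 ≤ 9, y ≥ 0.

The region D is 0 ≤ r ≤ 3, 0 ≤ θ ≤ π in polar coordinates, where x = r cos(θ), y = r sin(θ), and dA = r dr dθ.

Under the substitution, the integrand becomes 2r^2, so

    ∬_D (2x^2 + 2y^2) dA = ∫_{0}^{π} ∫_{0}^{3} (2r^2) · r dr dθ.

Inner integral (in r): ∫_{0}^{3} (2r^2) · r dr = 81/2.

Outer integral (in θ): ∫_{0}^{π} (81/2) dθ = 81π/2.

Therefore ∬_D (2x^2 + 2y^2) dA = 81π/2.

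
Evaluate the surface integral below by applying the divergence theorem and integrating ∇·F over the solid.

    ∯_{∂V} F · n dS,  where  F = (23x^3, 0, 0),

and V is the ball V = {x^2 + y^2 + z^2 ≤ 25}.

By the divergence theorem,

    ∯_{∂V} F · n dS = ∭_V (∇ · F) dV.

Compute the divergence:
    ∇ · F = ∂F_x/∂x + ∂F_y/∂y + ∂F_z/∂z = 69x^2 + 0 + 0 = 69x^2.

In spherical coordinates, x = ρ sin(φ) cos(θ), y = ρ sin(φ) sin(θ), z = ρ cos(φ), dV = ρ^2 sin(φ) dρ dφ dθ, with 0 ≤ ρ ≤ 5, 0 ≤ φ ≤ π, 0 ≤ θ ≤ 2π.

The integrand, after substitution and multiplying by the volume element, becomes (69ρ^2sin(φ)^2cos(θ)^2) · ρ^2 sin(φ), so

    ∭_V (∇·F) dV = ∫_0^{2π} ∫_0^{π} ∫_0^{5} (69ρ^2sin(φ)^2cos(θ)^2) · ρ^2 sin(φ) dρ dφ dθ.

Inner (ρ from 0 to 5): 43125sin(φ)^3cos(θ)^2.
Middle (φ from 0 to π): 57500cos(θ)^2.
Outer (θ from 0 to 2π): 57500π.

Therefore ∯_{∂V} F · n dS = 57500π.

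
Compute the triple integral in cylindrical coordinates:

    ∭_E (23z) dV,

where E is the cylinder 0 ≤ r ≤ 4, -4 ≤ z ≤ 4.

In cylindrical coordinates, x = r cos(θ), y = r sin(θ), z = z, and dV = r dr dθ dz.

The integrand becomes 23z, so

    ∭_E (23z) dV = ∫_{0}^{2π} ∫_{0}^{4} ∫_{-4}^{4} (23z) · r dz dr dθ.

Inner (z): 0.
Middle (r from 0 to 4): 0.
Outer (θ): 0.

Therefore the triple integral equals 0.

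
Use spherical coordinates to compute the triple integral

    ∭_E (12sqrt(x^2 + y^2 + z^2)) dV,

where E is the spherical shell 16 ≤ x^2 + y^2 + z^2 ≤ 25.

In spherical coordinates, x = ρ sin(φ) cos(θ), y = ρ sin(φ) sin(θ), z = ρ cos(φ), and dV = ρ^2 sin(φ) dρ dφ dθ.

The integrand becomes 12ρ, so

    ∭_E (12sqrt(x^2 + y^2 + z^2)) dV = ∫_{0}^{2π} ∫_{0}^{π} ∫_{4}^{5} (12ρ) · ρ^2 sin(φ) dρ dφ dθ.

Inner (ρ): 1107sin(φ).
Middle (φ): 2214.
Outer (θ): 4428π.

Therefore the triple integral equals 4428π.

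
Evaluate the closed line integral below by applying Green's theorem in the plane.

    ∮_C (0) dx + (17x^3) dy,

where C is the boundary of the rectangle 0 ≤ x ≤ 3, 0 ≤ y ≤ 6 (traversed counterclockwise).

Green's theorem converts the closed line integral into a double integral over the enclosed region D:

    ∮_C P dx + Q dy = ∬_D (∂Q/∂x - ∂P/∂y) dA.

Here P = 0, Q = 17x^3, so

    ∂Q/∂x = 51x^2,    ∂P/∂y = 0,
    ∂Q/∂x - ∂P/∂y = 51x^2.

D is the region 0 ≤ x ≤ 3, 0 ≤ y ≤ 6. Evaluating the double integral:

    ∬_D (51x^2) dA = ∫_0^{3} ∫_0^{6} (51x^2) dy dx.

Inner (y from 0 to 6): 306x^2.
Outer (x from 0 to 3): 2754.

Therefore ∮_C P dx + Q dy = 2754.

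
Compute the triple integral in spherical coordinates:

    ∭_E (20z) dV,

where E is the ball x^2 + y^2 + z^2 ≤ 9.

In spherical coordinates, x = ρ sin(φ) cos(θ), y = ρ sin(φ) sin(θ), z = ρ cos(φ), and dV = ρ^2 sin(φ) dρ dφ dθ.

The integrand becomes 20ρ cos(φ), so

    ∭_E (20z) dV = ∫_{0}^{2π} ∫_{0}^{π} ∫_{0}^{3} (20ρ cos(φ)) · ρ^2 sin(φ) dρ dφ dθ.

Inner (ρ): 405sin(2φ)/2.
Middle (φ): 0.
Outer (θ): 0.

Therefore the triple integral equals 0.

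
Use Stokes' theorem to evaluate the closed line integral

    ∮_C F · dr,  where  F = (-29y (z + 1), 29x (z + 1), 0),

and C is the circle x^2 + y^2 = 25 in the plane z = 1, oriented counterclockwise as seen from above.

Let S be the flat disk x^2 + y^2 ≤ 25 in the plane z = 1, with upward unit normal n̂ = ẑ. By Stokes' theorem,

    ∮_C F · dr = ∬_S (∇ × F) · n̂ dS = ∬_D (curl F)_z dA,

where D is the disk x^2 + y^2 ≤ 25.

Compute the curl of F = (-29y (z + 1), 29x (z + 1), 0):
    (∇ × F)_x = ∂F_z/∂y - ∂F_y/∂z = -29x,
    (∇ × F)_y = ∂F_x/∂z - ∂F_z/∂x = -29y,
    (∇ × F)_z = ∂F_y/∂x - ∂F_x/∂y = 58z + 58.

On z = 1, (curl F)_z = 116.

Convert to polar (x = r cos θ, y = r sin θ, dA = r dr dθ); the integrand becomes 116, so

    ∬_D (curl F)_z dA = ∫_0^{2π} ∫_0^{5} (116) · r dr dθ.

Inner (r from 0 to 5): 1450.
Outer (θ from 0 to 2π): 2900π.

Therefore ∮_C F · dr = 2900π.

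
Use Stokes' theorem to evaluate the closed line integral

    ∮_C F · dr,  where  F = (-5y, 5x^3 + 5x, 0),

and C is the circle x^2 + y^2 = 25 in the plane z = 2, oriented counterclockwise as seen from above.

Let S be the flat disk x^2 + y^2 ≤ 25 in the plane z = 2, with upward unit normal n̂ = ẑ. By Stokes' theorem,

    ∮_C F · dr = ∬_S (∇ × F) · n̂ dS = ∬_D (curl F)_z dA,

where D is the disk x^2 + y^2 ≤ 25.

Compute the curl of F = (-5y, 5x^3 + 5x, 0):
    (∇ × F)_x = ∂F_z/∂y - ∂F_y/∂z = 0,
    (∇ × F)_y = ∂F_x/∂z - ∂F_z/∂x = 0,
    (∇ × F)_z = ∂F_y/∂x - ∂F_x/∂y = 15x^2 + 10.

On z = 2, (curl F)_z = 15x^2 + 10.

Convert to polar (x = r cos θ, y = r sin θ, dA = r dr dθ); the integrand becomes 15r^2cos(θ)^2 + 10, so

    ∬_D (curl F)_z dA = ∫_0^{2π} ∫_0^{5} (15r^2cos(θ)^2 + 10) · r dr dθ.

Inner (r from 0 to 5): 9375cos(θ)^2/4 + 125.
Outer (θ from 0 to 2π): 10375π/4.

Therefore ∮_C F · dr = 10375π/4.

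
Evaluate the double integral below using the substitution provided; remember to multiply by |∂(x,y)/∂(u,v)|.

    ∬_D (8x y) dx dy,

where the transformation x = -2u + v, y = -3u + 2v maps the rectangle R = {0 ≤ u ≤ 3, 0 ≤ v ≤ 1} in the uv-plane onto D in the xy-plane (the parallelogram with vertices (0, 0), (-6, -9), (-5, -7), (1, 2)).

Compute the Jacobian determinant of (x, y) with respect to (u, v):

    ∂(x,y)/∂(u,v) = | -2  1 | = (-2)(2) - (1)(-3) = -1.
                   | -3  2 |

Its absolute value is |J| = 1 (the area scaling factor).

Substituting x = -2u + v, y = -3u + 2v into the integrand,

    8x y → 48u^2 - 56u v + 16v^2,

so the integral becomes

    ∬_R (48u^2 - 56u v + 16v^2) · |J| du dv = ∫_0^3 ∫_0^1 (48u^2 - 56u v + 16v^2) dv du.

Inner (v): 48u^2 - 28u + 16/3.
Outer (u): 322.

Therefore ∬_D (8x y) dx dy = 322.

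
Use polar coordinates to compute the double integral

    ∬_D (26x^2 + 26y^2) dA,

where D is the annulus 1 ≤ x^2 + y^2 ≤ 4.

The region D is 1 ≤ r ≤ 2, 0 ≤ θ ≤ 2π in polar coordinates, where x = r cos(θ), y = r sin(θ), and dA = r dr dθ.

Under the substitution, the integrand becomes 26r^2, so

    ∬_D (26x^2 + 26y^2) dA = ∫_{0}^{2π} ∫_{1}^{2} (26r^2) · r dr dθ.

Inner integral (in r): ∫_{1}^{2} (26r^2) · r dr = 195/2.

Outer integral (in θ): ∫_{0}^{2π} (195/2) dθ = 195π.

Therefore ∬_D (26x^2 + 26y^2) dA = 195π.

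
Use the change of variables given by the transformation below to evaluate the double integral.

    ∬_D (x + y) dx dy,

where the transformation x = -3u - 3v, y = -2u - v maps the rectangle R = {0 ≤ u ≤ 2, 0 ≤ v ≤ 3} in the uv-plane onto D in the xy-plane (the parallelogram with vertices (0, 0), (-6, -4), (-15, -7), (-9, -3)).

Compute the Jacobian determinant of (x, y) with respect to (u, v):

    ∂(x,y)/∂(u,v) = | -3  -3 | = (-3)(-1) - (-3)(-2) = -3.
                   | -2  -1 |

Its absolute value is |J| = 3 (the area scaling factor).

Substituting x = -3u - 3v, y = -2u - v into the integrand,

    x + y → -5u - 4v,

so the integral becomes

    ∬_R (-5u - 4v) · |J| du dv = ∫_0^2 ∫_0^3 (-15u - 12v) dv du.

Inner (v): -45u - 54.
Outer (u): -198.

Therefore ∬_D (x + y) dx dy = -198.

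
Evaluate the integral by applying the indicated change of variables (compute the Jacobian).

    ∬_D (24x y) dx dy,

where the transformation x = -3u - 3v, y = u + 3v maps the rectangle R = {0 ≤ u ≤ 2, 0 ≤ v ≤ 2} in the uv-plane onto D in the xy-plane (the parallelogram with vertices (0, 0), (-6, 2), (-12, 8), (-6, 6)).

Compute the Jacobian determinant of (x, y) with respect to (u, v):

    ∂(x,y)/∂(u,v) = | -3  -3 | = (-3)(3) - (-3)(1) = -6.
                   | 1  3 |

Its absolute value is |J| = 6 (the area scaling factor).

Substituting x = -3u - 3v, y = u + 3v into the integrand,

    24x y → -72u^2 - 288u v - 216v^2,

so the integral becomes

    ∬_R (-72u^2 - 288u v - 216v^2) · |J| du dv = ∫_0^2 ∫_0^2 (-432u^2 - 1728u v - 1296v^2) dv du.

Inner (v): -864u^2 - 3456u - 3456.
Outer (u): -16128.

Therefore ∬_D (24x y) dx dy = -16128.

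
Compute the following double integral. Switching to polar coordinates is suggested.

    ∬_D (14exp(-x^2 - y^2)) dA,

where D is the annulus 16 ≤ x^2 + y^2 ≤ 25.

The region D is 4 ≤ r ≤ 5, 0 ≤ θ ≤ 2π in polar coordinates, where x = r cos(θ), y = r sin(θ), and dA = r dr dθ.

Under the substitution, the integrand becomes 14exp(-r^2), so

    ∬_D (14exp(-x^2 - y^2)) dA = ∫_{0}^{2π} ∫_{4}^{5} (14exp(-r^2)) · r dr dθ.

Inner integral (in r): ∫_{4}^{5} (14exp(-r^2)) · r dr = -(7 - 7exp(9))exp(-25).

Outer integral (in θ): ∫_{0}^{2π} (-(7 - 7exp(9))exp(-25)) dθ = -14π (1 - exp(9))exp(-25).

Therefore ∬_D (14exp(-x^2 - y^2)) dA = -14π (1 - exp(9))exp(-25).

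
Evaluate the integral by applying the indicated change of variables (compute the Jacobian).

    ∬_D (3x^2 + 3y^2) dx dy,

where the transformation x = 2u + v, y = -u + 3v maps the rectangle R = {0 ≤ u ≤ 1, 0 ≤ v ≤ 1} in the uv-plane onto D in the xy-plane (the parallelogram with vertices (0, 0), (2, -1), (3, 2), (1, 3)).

Compute the Jacobian determinant of (x, y) with respect to (u, v):

    ∂(x,y)/∂(u,v) = | 2  1 | = (2)(3) - (1)(-1) = 7.
                   | -1  3 |

Its absolute value is |J| = 7 (the area scaling factor).

Substituting x = 2u + v, y = -u + 3v into the integrand,

    3x^2 + 3y^2 → 15u^2 - 6u v + 30v^2,

so the integral becomes

    ∬_R (15u^2 - 6u v + 30v^2) · |J| du dv = ∫_0^1 ∫_0^1 (105u^2 - 42u v + 210v^2) dv du.

Inner (v): 105u^2 - 21u + 70.
Outer (u): 189/2.

Therefore ∬_D (3x^2 + 3y^2) dx dy = 189/2.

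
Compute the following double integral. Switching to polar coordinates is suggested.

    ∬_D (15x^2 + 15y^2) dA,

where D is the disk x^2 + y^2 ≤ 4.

The region D is 0 ≤ r ≤ 2, 0 ≤ θ ≤ 2π in polar coordinates, where x = r cos(θ), y = r sin(θ), and dA = r dr dθ.

Under the substitution, the integrand becomes 15r^2, so

    ∬_D (15x^2 + 15y^2) dA = ∫_{0}^{2π} ∫_{0}^{2} (15r^2) · r dr dθ.

Inner integral (in r): ∫_{0}^{2} (15r^2) · r dr = 60.

Outer integral (in θ): ∫_{0}^{2π} (60) dθ = 120π.

Therefore ∬_D (15x^2 + 15y^2) dA = 120π.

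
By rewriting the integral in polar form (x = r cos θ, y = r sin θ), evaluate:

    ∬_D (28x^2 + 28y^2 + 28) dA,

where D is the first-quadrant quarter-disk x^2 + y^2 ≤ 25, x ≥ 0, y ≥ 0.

The region D is 0 ≤ r ≤ 5, 0 ≤ θ ≤ π/2 in polar coordinates, where x = r cos(θ), y = r sin(θ), and dA = r dr dθ.

Under the substitution, the integrand becomes 28r^2 + 28, so

    ∬_D (28x^2 + 28y^2 + 28) dA = ∫_{0}^{π/2} ∫_{0}^{5} (28r^2 + 28) · r dr dθ.

Inner integral (in r): ∫_{0}^{5} (28r^2 + 28) · r dr = 4725.

Outer integral (in θ): ∫_{0}^{π/2} (4725) dθ = 4725π/2.

Therefore ∬_D (28x^2 + 28y^2 + 28) dA = 4725π/2.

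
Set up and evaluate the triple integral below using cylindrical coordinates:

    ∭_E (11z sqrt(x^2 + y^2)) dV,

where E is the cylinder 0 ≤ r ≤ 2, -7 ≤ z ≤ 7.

In cylindrical coordinates, x = r cos(θ), y = r sin(θ), z = z, and dV = r dr dθ dz.

The integrand becomes 11r z, so

    ∭_E (11z sqrt(x^2 + y^2)) dV = ∫_{0}^{2π} ∫_{0}^{2} ∫_{-7}^{7} (11r z) · r dz dr dθ.

Inner (z): 0.
Middle (r from 0 to 2): 0.
Outer (θ): 0.

Therefore the triple integral equals 0.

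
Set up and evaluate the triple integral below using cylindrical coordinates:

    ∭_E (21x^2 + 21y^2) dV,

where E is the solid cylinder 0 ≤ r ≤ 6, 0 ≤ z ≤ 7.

In cylindrical coordinates, x = r cos(θ), y = r sin(θ), z = z, and dV = r dr dθ dz.

The integrand becomes 21r^2, so

    ∭_E (21x^2 + 21y^2) dV = ∫_{0}^{2π} ∫_{0}^{6} ∫_{0}^{7} (21r^2) · r dz dr dθ.

Inner (z): 147r^3.
Middle (r from 0 to 6): 47628.
Outer (θ): 95256π.

Therefore the triple integral equals 95256π.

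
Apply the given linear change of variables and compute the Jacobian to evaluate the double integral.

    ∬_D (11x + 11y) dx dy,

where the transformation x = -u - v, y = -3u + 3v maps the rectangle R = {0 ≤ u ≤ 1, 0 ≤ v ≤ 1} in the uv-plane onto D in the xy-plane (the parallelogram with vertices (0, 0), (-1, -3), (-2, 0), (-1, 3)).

Compute the Jacobian determinant of (x, y) with respect to (u, v):

    ∂(x,y)/∂(u,v) = | -1  -1 | = (-1)(3) - (-1)(-3) = -6.
                   | -3  3 |

Its absolute value is |J| = 6 (the area scaling factor).

Substituting x = -u - v, y = -3u + 3v into the integrand,

    11x + 11y → -44u + 22v,

so the integral becomes

    ∬_R (-44u + 22v) · |J| du dv = ∫_0^1 ∫_0^1 (-264u + 132v) dv du.

Inner (v): 66 - 264u.
Outer (u): -66.

Therefore ∬_D (11x + 11y) dx dy = -66.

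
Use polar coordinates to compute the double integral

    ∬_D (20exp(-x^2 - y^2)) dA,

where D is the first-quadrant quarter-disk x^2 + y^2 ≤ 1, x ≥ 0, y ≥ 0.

The region D is 0 ≤ r ≤ 1, 0 ≤ θ ≤ π/2 in polar coordinates, where x = r cos(θ), y = r sin(θ), and dA = r dr dθ.

Under the substitution, the integrand becomes 20exp(-r^2), so

    ∬_D (20exp(-x^2 - y^2)) dA = ∫_{0}^{π/2} ∫_{0}^{1} (20exp(-r^2)) · r dr dθ.

Inner integral (in r): ∫_{0}^{1} (20exp(-r^2)) · r dr = 10 - 10exp(-1).

Outer integral (in θ): ∫_{0}^{π/2} (10 - 10exp(-1)) dθ = -5π exp(-1) + 5π.

Therefore ∬_D (20exp(-x^2 - y^2)) dA = -5π exp(-1) + 5π.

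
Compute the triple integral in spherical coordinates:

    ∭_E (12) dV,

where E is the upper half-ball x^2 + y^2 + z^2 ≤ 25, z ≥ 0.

In spherical coordinates, x = ρ sin(φ) cos(θ), y = ρ sin(φ) sin(θ), z = ρ cos(φ), and dV = ρ^2 sin(φ) dρ dφ dθ.

The integrand becomes 12, so

    ∭_E (12) dV = ∫_{0}^{2π} ∫_{0}^{π/2} ∫_{0}^{5} (12) · ρ^2 sin(φ) dρ dφ dθ.

Inner (ρ): 500sin(φ).
Middle (φ): 500.
Outer (θ): 1000π.

Therefore the triple integral equals 1000π.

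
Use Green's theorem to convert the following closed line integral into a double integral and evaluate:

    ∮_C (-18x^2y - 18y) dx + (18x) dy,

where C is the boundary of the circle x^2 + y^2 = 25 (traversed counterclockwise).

Green's theorem converts the closed line integral into a double integral over the enclosed region D:

    ∮_C P dx + Q dy = ∬_D (∂Q/∂x - ∂P/∂y) dA.

Here P = -18x^2y - 18y, Q = 18x, so

    ∂Q/∂x = 18,    ∂P/∂y = -18x^2 - 18,
    ∂Q/∂x - ∂P/∂y = 18x^2 + 36.

D is the region x^2 + y^2 ≤ 25. Evaluating the double integral:

In polar coordinates (x = r cos θ, y = r sin θ, dA = r dr dθ) the integrand becomes 18r^2cos(θ)^2 + 36, so

    ∬_D (18x^2 + 36) dA = ∫_0^{2π} ∫_0^{5} (18r^2cos(θ)^2 + 36) · r dr dθ.

Inner (r from 0 to 5): 5625cos(θ)^2/2 + 450.
Outer (θ from 0 to 2π): 7425π/2.

Therefore ∮_C P dx + Q dy = 7425π/2.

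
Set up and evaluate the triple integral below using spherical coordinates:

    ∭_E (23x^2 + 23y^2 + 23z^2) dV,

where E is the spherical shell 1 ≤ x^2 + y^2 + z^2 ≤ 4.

In spherical coordinates, x = ρ sin(φ) cos(θ), y = ρ sin(φ) sin(θ), z = ρ cos(φ), and dV = ρ^2 sin(φ) dρ dφ dθ.

The integrand becomes 23ρ^2, so

    ∭_E (23x^2 + 23y^2 + 23z^2) dV = ∫_{0}^{2π} ∫_{0}^{π} ∫_{1}^{2} (23ρ^2) · ρ^2 sin(φ) dρ dφ dθ.

Inner (ρ): 713sin(φ)/5.
Middle (φ): 1426/5.
Outer (θ): 2852π/5.

Therefore the triple integral equals 2852π/5.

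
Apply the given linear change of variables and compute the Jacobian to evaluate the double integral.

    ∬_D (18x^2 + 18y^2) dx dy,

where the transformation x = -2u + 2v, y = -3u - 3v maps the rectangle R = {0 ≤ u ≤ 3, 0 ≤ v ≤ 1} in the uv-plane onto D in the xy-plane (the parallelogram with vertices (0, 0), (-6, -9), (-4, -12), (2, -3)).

Compute the Jacobian determinant of (x, y) with respect to (u, v):

    ∂(x,y)/∂(u,v) = | -2  2 | = (-2)(-3) - (2)(-3) = 12.
                   | -3  -3 |

Its absolute value is |J| = 12 (the area scaling factor).

Substituting x = -2u + 2v, y = -3u - 3v into the integrand,

    18x^2 + 18y^2 → 234u^2 + 180u v + 234v^2,

so the integral becomes

    ∬_R (234u^2 + 180u v + 234v^2) · |J| du dv = ∫_0^3 ∫_0^1 (2808u^2 + 2160u v + 2808v^2) dv du.

Inner (v): 2808u^2 + 1080u + 936.
Outer (u): 32940.

Therefore ∬_D (18x^2 + 18y^2) dx dy = 32940.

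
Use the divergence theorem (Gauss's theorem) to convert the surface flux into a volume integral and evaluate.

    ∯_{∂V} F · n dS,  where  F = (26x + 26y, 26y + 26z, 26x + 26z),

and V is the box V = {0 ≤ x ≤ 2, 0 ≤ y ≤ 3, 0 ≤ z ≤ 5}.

By the divergence theorem,

    ∯_{∂V} F · n dS = ∭_V (∇ · F) dV.

Compute the divergence:
    ∇ · F = ∂F_x/∂x + ∂F_y/∂y + ∂F_z/∂z = 26 + 26 + 26 = 78.

V is a rectangular box, so dV = dx dy dz with 0 ≤ x ≤ 2, 0 ≤ y ≤ 3, 0 ≤ z ≤ 5.

Integrate (78) over V as an iterated integral:

    ∭_V (∇·F) dV = ∫_0^{2} ∫_0^{3} ∫_0^{5} (78) dz dy dx.

Inner (z from 0 to 5): 390.
Middle (y from 0 to 3): 1170.
Outer (x from 0 to 2): 2340.

Therefore ∯_{∂V} F · n dS = 2340.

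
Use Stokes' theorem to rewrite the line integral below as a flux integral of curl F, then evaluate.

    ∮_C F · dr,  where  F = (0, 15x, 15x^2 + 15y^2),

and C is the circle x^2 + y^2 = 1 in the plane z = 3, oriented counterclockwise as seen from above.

Let S be the flat disk x^2 + y^2 ≤ 1 in the plane z = 3, with upward unit normal n̂ = ẑ. By Stokes' theorem,

    ∮_C F · dr = ∬_S (∇ × F) · n̂ dS = ∬_D (curl F)_z dA,

where D is the disk x^2 + y^2 ≤ 1.

Compute the curl of F = (0, 15x, 15x^2 + 15y^2):
    (∇ × F)_x = ∂F_z/∂y - ∂F_y/∂z = 30y,
    (∇ × F)_y = ∂F_x/∂z - ∂F_z/∂x = -30x,
    (∇ × F)_z = ∂F_y/∂x - ∂F_x/∂y = 15.

On z = 3, (curl F)_z = 15.

Convert to polar (x = r cos θ, y = r sin θ, dA = r dr dθ); the integrand becomes 15, so

    ∬_D (curl F)_z dA = ∫_0^{2π} ∫_0^{1} (15) · r dr dθ.

Inner (r from 0 to 1): 15/2.
Outer (θ from 0 to 2π): 15π.

Therefore ∮_C F · dr = 15π.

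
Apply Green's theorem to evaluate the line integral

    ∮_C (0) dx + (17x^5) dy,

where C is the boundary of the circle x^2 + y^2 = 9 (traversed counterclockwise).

Green's theorem converts the closed line integral into a double integral over the enclosed region D:

    ∮_C P dx + Q dy = ∬_D (∂Q/∂x - ∂P/∂y) dA.

Here P = 0, Q = 17x^5, so

    ∂Q/∂x = 85x^4,    ∂P/∂y = 0,
    ∂Q/∂x - ∂P/∂y = 85x^4.

D is the region x^2 + y^2 ≤ 9. Evaluating the double integral:

In polar coordinates (x = r cos θ, y = r sin θ, dA = r dr dθ) the integrand becomes 85r^4cos(θ)^4, so

    ∬_D (85x^4) dA = ∫_0^{2π} ∫_0^{3} (85r^4cos(θ)^4) · r dr dθ.

Inner (r from 0 to 3): 20655cos(θ)^4/2.
Outer (θ from 0 to 2π): 61965π/8.

Therefore ∮_C P dx + Q dy = 61965π/8.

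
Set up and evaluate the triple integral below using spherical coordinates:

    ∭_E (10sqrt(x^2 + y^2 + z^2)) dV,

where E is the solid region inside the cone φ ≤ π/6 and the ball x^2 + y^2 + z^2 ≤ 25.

In spherical coordinates, x = ρ sin(φ) cos(θ), y = ρ sin(φ) sin(θ), z = ρ cos(φ), and dV = ρ^2 sin(φ) dρ dφ dθ.

The integrand becomes 10ρ, so

    ∭_E (10sqrt(x^2 + y^2 + z^2)) dV = ∫_{0}^{2π} ∫_{0}^{π/6} ∫_{0}^{5} (10ρ) · ρ^2 sin(φ) dρ dφ dθ.

Inner (ρ): 3125sin(φ)/2.
Middle (φ): 3125/2 - 3125sqrt(3)/4.
Outer (θ): 3125π (2 - sqrt(3))/2.

Therefore the triple integral equals 3125π (2 - sqrt(3))/2.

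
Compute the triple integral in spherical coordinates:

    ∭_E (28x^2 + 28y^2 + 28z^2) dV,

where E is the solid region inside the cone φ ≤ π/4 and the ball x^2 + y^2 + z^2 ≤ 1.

In spherical coordinates, x = ρ sin(φ) cos(θ), y = ρ sin(φ) sin(θ), z = ρ cos(φ), and dV = ρ^2 sin(φ) dρ dφ dθ.

The integrand becomes 28ρ^2, so

    ∭_E (28x^2 + 28y^2 + 28z^2) dV = ∫_{0}^{2π} ∫_{0}^{π/4} ∫_{0}^{1} (28ρ^2) · ρ^2 sin(φ) dρ dφ dθ.

Inner (ρ): 28sin(φ)/5.
Middle (φ): 28/5 - 14sqrt(2)/5.
Outer (θ): 28π (2 - sqrt(2))/5.

Therefore the triple integral equals 28π (2 - sqrt(2))/5.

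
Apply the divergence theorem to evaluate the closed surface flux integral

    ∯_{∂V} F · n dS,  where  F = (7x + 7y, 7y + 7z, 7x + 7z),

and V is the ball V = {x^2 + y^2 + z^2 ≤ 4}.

By the divergence theorem,

    ∯_{∂V} F · n dS = ∭_V (∇ · F) dV.

Compute the divergence:
    ∇ · F = ∂F_x/∂x + ∂F_y/∂y + ∂F_z/∂z = 7 + 7 + 7 = 21.

In spherical coordinates, x = ρ sin(φ) cos(θ), y = ρ sin(φ) sin(θ), z = ρ cos(φ), dV = ρ^2 sin(φ) dρ dφ dθ, with 0 ≤ ρ ≤ 2, 0 ≤ φ ≤ π, 0 ≤ θ ≤ 2π.

The integrand, after substitution and multiplying by the volume element, becomes (21) · ρ^2 sin(φ), so

    ∭_V (∇·F) dV = ∫_0^{2π} ∫_0^{π} ∫_0^{2} (21) · ρ^2 sin(φ) dρ dφ dθ.

Inner (ρ from 0 to 2): 56sin(φ).
Middle (φ from 0 to π): 112.
Outer (θ from 0 to 2π): 224π.

Therefore ∯_{∂V} F · n dS = 224π.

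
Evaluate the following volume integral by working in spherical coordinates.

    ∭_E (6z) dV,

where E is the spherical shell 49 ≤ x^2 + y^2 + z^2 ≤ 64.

In spherical coordinates, x = ρ sin(φ) cos(θ), y = ρ sin(φ) sin(θ), z = ρ cos(φ), and dV = ρ^2 sin(φ) dρ dφ dθ.

The integrand becomes 6ρ cos(φ), so

    ∭_E (6z) dV = ∫_{0}^{2π} ∫_{0}^{π} ∫_{7}^{8} (6ρ cos(φ)) · ρ^2 sin(φ) dρ dφ dθ.

Inner (ρ): 5085sin(2φ)/4.
Middle (φ): 0.
Outer (θ): 0.

Therefore the triple integral equals 0.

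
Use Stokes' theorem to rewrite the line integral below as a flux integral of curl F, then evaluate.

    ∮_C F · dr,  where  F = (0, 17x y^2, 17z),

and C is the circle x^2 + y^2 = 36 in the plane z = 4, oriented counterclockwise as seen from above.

Let S be the flat disk x^2 + y^2 ≤ 36 in the plane z = 4, with upward unit normal n̂ = ẑ. By Stokes' theorem,

    ∮_C F · dr = ∬_S (∇ × F) · n̂ dS = ∬_D (curl F)_z dA,

where D is the disk x^2 + y^2 ≤ 36.

Compute the curl of F = (0, 17x y^2, 17z):
    (∇ × F)_x = ∂F_z/∂y - ∂F_y/∂z = 0,
    (∇ × F)_y = ∂F_x/∂z - ∂F_z/∂x = 0,
    (∇ × F)_z = ∂F_y/∂x - ∂F_x/∂y = 17y^2.

On z = 4, (curl F)_z = 17y^2.

Convert to polar (x = r cos θ, y = r sin θ, dA = r dr dθ); the integrand becomes 17r^2sin(θ)^2, so

    ∬_D (curl F)_z dA = ∫_0^{2π} ∫_0^{6} (17r^2sin(θ)^2) · r dr dθ.

Inner (r from 0 to 6): 5508sin(θ)^2.
Outer (θ from 0 to 2π): 5508π.

Therefore ∮_C F · dr = 5508π.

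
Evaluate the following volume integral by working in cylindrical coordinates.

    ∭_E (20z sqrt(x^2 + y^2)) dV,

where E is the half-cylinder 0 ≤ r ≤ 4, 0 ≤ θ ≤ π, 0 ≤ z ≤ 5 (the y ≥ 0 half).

In cylindrical coordinates, x = r cos(θ), y = r sin(θ), z = z, and dV = r dr dθ dz.

The integrand becomes 20r z, so

    ∭_E (20z sqrt(x^2 + y^2)) dV = ∫_{0}^{π} ∫_{0}^{4} ∫_{0}^{5} (20r z) · r dz dr dθ.

Inner (z): 250r^2.
Middle (r from 0 to 4): 16000/3.
Outer (θ): 16000π/3.

Therefore the triple integral equals 16000π/3.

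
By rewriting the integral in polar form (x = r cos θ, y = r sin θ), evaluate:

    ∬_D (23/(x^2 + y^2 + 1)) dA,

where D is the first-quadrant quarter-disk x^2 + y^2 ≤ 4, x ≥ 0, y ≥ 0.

The region D is 0 ≤ r ≤ 2, 0 ≤ θ ≤ π/2 in polar coordinates, where x = r cos(θ), y = r sin(θ), and dA = r dr dθ.

Under the substitution, the integrand becomes 23/(r^2 + 1), so

    ∬_D (23/(x^2 + y^2 + 1)) dA = ∫_{0}^{π/2} ∫_{0}^{2} (23/(r^2 + 1)) · r dr dθ.

Inner integral (in r): ∫_{0}^{2} (23/(r^2 + 1)) · r dr = 23log(5)/2.

Outer integral (in θ): ∫_{0}^{π/2} (23log(5)/2) dθ = 23π log(5)/4.

Therefore ∬_D (23/(x^2 + y^2 + 1)) dA = 23π log(5)/4.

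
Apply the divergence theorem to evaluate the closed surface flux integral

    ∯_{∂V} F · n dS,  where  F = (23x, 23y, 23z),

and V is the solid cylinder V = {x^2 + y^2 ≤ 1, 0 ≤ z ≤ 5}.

By the divergence theorem,

    ∯_{∂V} F · n dS = ∭_V (∇ · F) dV.

Compute the divergence:
    ∇ · F = ∂F_x/∂x + ∂F_y/∂y + ∂F_z/∂z = 23 + 23 + 23 = 69.

In cylindrical coordinates, x = r cos(θ), y = r sin(θ), z = z, dV = r dr dθ dz, with 0 ≤ r ≤ 1, 0 ≤ θ ≤ 2π, 0 ≤ z ≤ 5.

The integrand, after substitution and multiplying by the volume element, becomes (69) · r, so

    ∭_V (∇·F) dV = ∫_0^{2π} ∫_0^{1} ∫_0^{5} (69) · r dz dr dθ.

Inner (z from 0 to 5): 345r.
Middle (r from 0 to 1): 345/2.
Outer (θ from 0 to 2π): 345π.

Therefore ∯_{∂V} F · n dS = 345π.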